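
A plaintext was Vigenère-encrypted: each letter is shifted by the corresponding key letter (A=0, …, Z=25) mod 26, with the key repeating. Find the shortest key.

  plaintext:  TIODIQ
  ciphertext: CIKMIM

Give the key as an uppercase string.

  i= 0: C-T =  9 → J
  i= 1: I-I =  0 → A
  i= 2: K-O = 22 → W
  i= 3: M-D =  9 → J
  i= 4: I-I =  0 → A
  i= 5: M-Q = 22 → W
  shifts repeat with period 3: JAW

JAW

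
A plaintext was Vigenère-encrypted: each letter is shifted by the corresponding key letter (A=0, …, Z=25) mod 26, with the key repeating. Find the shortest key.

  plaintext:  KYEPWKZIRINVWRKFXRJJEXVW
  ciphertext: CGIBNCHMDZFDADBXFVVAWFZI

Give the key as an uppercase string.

SIEMR

  i= 0: C-K = 18 → S
  i= 1: G-Y =  8 → I
  i= 2: I-E =  4 → E
  i= 3: B-P = 12 → M
  i= 4: N-W = 17 → R
  i= 5: C-K = 18 → S
  i= 6: H-Z =  8 → I
  i= 7: M-I =  4 → E
  i= 8: D-R = 12 → M
  i= 9: Z-I = 17 → R
  i=10: F-N = 18 → S
  i=11: D-V =  8 → I
  i=12: A-W =  4 → E
  i=13: D-R = 12 → M
  i=14: B-K = 17 → R
  i=15: X-F = 18 → S
  i=16: F-X =  8 → I
  i=17: V-R =  4 → E
  i=18: V-J = 12 → M
  i=19: A-J = 17 → R
  i=20: W-E = 18 → S
  i=21: F-X =  8 → I
  i=22: Z-V =  4 → E
  i=23: I-W = 12 → M
  shifts repeat with period 5: SIEMR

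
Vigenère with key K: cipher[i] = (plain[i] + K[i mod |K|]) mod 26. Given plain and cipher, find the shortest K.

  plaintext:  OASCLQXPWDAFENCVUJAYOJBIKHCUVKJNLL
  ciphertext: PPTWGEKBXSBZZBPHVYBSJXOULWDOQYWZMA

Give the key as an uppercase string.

BPBUVONM

  i= 0: P-O =  1 → B
  i= 1: P-A = 15 → P
  i= 2: T-S =  1 → B
  i= 3: W-C = 20 → U
  i= 4: G-L = 21 → V
  i= 5: E-Q = 14 → O
  i= 6: K-X = 13 → N
  i= 7: B-P = 12 → M
  i= 8: X-W =  1 → B
  i= 9: S-D = 15 → P
  i=10: B-A =  1 → B
  i=11: Z-F = 20 → U
  i=12: Z-E = 21 → V
  i=13: B-N = 14 → O
  i=14: P-C = 13 → N
  i=15: H-V = 12 → M
  i=16: V-U =  1 → B
  i=17: Y-J = 15 → P
  i=18: B-A =  1 → B
  i=19: S-Y = 20 → U
  i=20: J-O = 21 → V
  i=21: X-J = 14 → O
  i=22: O-B = 13 → N
  i=23: U-I = 12 → M
  i=24: L-K =  1 → B
  i=25: W-H = 15 → P
  i=26: D-C =  1 → B
  i=27: O-U = 20 → U
  i=28: Q-V = 21 → V
  i=29: Y-K = 14 → O
  i=30: W-J = 13 → N
  i=31: Z-N = 12 → M
  i=32: M-L =  1 → B
  i=33: A-L = 15 → P
  shifts repeat with period 8: BPBUVONM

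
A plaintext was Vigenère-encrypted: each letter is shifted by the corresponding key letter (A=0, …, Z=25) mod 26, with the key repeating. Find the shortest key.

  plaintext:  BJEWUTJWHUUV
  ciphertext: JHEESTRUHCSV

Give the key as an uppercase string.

IYA

  i= 0: J-B =  8 → I
  i= 1: H-J = 24 → Y
  i= 2: E-E =  0 → A
  i= 3: E-W =  8 → I
  i= 4: S-U = 24 → Y
  i= 5: T-T =  0 → A
  i= 6: R-J =  8 → I
  i= 7: U-W = 24 → Y
  i= 8: H-H =  0 → A
  i= 9: C-U =  8 → I
  i=10: S-U = 24 → Y
  i=11: V-V =  0 → A
  shifts repeat with period 3: IYA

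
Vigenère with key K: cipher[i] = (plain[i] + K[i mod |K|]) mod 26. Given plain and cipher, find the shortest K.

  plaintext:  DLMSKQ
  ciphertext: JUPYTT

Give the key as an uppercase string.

  i= 0: J-D =  6 → G
  i= 1: U-L =  9 → J
  i= 2: P-M =  3 → D
  i= 3: Y-S =  6 → G
  i= 4: T-K =  9 → J
  i= 5: T-Q =  3 → D
  shifts repeat with period 3: GJD

GJD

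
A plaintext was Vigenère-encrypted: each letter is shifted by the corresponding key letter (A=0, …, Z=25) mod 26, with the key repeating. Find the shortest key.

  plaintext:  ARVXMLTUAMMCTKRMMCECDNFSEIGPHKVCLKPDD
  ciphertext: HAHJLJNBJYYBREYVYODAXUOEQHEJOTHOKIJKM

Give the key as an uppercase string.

  i= 0: H-A =  7 → H
  i= 1: A-R =  9 → J
  i= 2: H-V = 12 → M
  i= 3: J-X = 12 → M
  i= 4: L-M = 25 → Z
  i= 5: J-L = 24 → Y
  i= 6: N-T = 20 → U
  i= 7: B-U =  7 → H
  i= 8: J-A =  9 → J
  i= 9: Y-M = 12 → M
  i=10: Y-M = 12 → M
  i=11: B-C = 25 → Z
  i=12: R-T = 24 → Y
  i=13: E-K = 20 → U
  i=14: Y-R =  7 → H
  i=15: V-M =  9 → J
  i=16: Y-M = 12 → M
  i=17: O-C = 12 → M
  i=18: D-E = 25 → Z
  i=19: A-C = 24 → Y
  i=20: X-D = 20 → U
  i=21: U-N =  7 → H
  i=22: O-F =  9 → J
  i=23: E-S = 12 → M
  i=24: Q-E = 12 → M
  i=25: H-I = 25 → Z
  i=26: E-G = 24 → Y
  i=27: J-P = 20 → U
  i=28: O-H =  7 → H
  i=29: T-K =  9 → J
  i=30: H-V = 12 → M
  i=31: O-C = 12 → M
  i=32: K-L = 25 → Z
  i=33: I-K = 24 → Y
  i=34: J-P = 20 → U
  i=35: K-D =  7 → H
  i=36: M-D =  9 → J
  shifts repeat with period 7: HJMMZYU

HJMMZYU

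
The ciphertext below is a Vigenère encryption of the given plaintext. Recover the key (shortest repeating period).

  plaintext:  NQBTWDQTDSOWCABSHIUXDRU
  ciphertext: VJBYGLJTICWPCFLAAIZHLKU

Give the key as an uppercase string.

ITAFK

  i= 0: V-N =  8 → I
  i= 1: J-Q = 19 → T
  i= 2: B-B =  0 → A
  i= 3: Y-T =  5 → F
  i= 4: G-W = 10 → K
  i= 5: L-D =  8 → I
  i= 6: J-Q = 19 → T
  i= 7: T-T =  0 → A
  i= 8: I-D =  5 → F
  i= 9: C-S = 10 → K
  i=10: W-O =  8 → I
  i=11: P-W = 19 → T
  i=12: C-C =  0 → A
  i=13: F-A =  5 → F
  i=14: L-B = 10 → K
  i=15: A-S =  8 → I
  i=16: A-H = 19 → T
  i=17: I-I =  0 → A
  i=18: Z-U =  5 → F
  i=19: H-X = 10 → K
  i=20: L-D =  8 → I
  i=21: K-R = 19 → T
  i=22: U-U =  0 → A
  shifts repeat with period 5: ITAFK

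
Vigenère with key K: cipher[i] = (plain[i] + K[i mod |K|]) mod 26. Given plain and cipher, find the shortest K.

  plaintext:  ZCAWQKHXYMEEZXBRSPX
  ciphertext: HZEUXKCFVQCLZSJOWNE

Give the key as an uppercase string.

IXEYHAV

  i= 0: H-Z =  8 → I
  i= 1: Z-C = 23 → X
  i= 2: E-A =  4 → E
  i= 3: U-W = 24 → Y
  i= 4: X-Q =  7 → H
  i= 5: K-K =  0 → A
  i= 6: C-H = 21 → V
  i= 7: F-X =  8 → I
  i= 8: V-Y = 23 → X
  i= 9: Q-M =  4 → E
  i=10: C-E = 24 → Y
  i=11: L-E =  7 → H
  i=12: Z-Z =  0 → A
  i=13: S-X = 21 → V
  i=14: J-B =  8 → I
  i=15: O-R = 23 → X
  i=16: W-S =  4 → E
  i=17: N-P = 24 → Y
  i=18: E-X =  7 → H
  shifts repeat with period 7: IXEYHAV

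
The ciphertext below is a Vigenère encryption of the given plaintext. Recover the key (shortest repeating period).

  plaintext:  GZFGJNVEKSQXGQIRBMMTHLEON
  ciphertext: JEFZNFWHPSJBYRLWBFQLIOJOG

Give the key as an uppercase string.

DFATESB

  i= 0: J-G =  3 → D
  i= 1: E-Z =  5 → F
  i= 2: F-F =  0 → A
  i= 3: Z-G = 19 → T
  i= 4: N-J =  4 → E
  i= 5: F-N = 18 → S
  i= 6: W-V =  1 → B
  i= 7: H-E =  3 → D
  i= 8: P-K =  5 → F
  i= 9: S-S =  0 → A
  i=10: J-Q = 19 → T
  i=11: B-X =  4 → E
  i=12: Y-G = 18 → S
  i=13: R-Q =  1 → B
  i=14: L-I =  3 → D
  i=15: W-R =  5 → F
  i=16: B-B =  0 → A
  i=17: F-M = 19 → T
  i=18: Q-M =  4 → E
  i=19: L-T = 18 → S
  i=20: I-H =  1 → B
  i=21: O-L =  3 → D
  i=22: J-E =  5 → F
  i=23: O-O =  0 → A
  i=24: G-N = 19 → T
  shifts repeat with period 7: DFATESB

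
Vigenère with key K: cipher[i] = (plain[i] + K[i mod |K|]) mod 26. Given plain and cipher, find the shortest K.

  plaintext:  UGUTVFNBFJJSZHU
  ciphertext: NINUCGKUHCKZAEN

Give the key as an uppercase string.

TCTBHBX

  i= 0: N-U = 19 → T
  i= 1: I-G =  2 → C
  i= 2: N-U = 19 → T
  i= 3: U-T =  1 → B
  i= 4: C-V =  7 → H
  i= 5: G-F =  1 → B
  i= 6: K-N = 23 → X
  i= 7: U-B = 19 → T
  i= 8: H-F =  2 → C
  i= 9: C-J = 19 → T
  i=10: K-J =  1 → B
  i=11: Z-S =  7 → H
  i=12: A-Z =  1 → B
  i=13: E-H = 23 → X
  i=14: N-U = 19 → T
  shifts repeat with period 7: TCTBHBX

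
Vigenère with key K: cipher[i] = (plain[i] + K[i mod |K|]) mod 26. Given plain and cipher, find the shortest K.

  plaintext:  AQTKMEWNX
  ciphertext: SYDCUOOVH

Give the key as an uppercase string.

SIK

  i= 0: S-A = 18 → S
  i= 1: Y-Q =  8 → I
  i= 2: D-T = 10 → K
  i= 3: C-K = 18 → S
  i= 4: U-M =  8 → I
  i= 5: O-E = 10 → K
  i= 6: O-W = 18 → S
  i= 7: V-N =  8 → I
  i= 8: H-X = 10 → K
  shifts repeat with period 3: SIK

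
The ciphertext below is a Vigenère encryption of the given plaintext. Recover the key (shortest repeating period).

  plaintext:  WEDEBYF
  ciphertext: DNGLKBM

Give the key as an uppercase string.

  i= 0: D-W =  7 → H
  i= 1: N-E =  9 → J
  i= 2: G-D =  3 → D
  i= 3: L-E =  7 → H
  i= 4: K-B =  9 → J
  i= 5: B-Y =  3 → D
  i= 6: M-F =  7 → H
  shifts repeat with period 3: HJD

HJD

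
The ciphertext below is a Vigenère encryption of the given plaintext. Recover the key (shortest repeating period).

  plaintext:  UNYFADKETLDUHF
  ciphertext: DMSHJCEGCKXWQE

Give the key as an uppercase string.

  i= 0: D-U =  9 → J
  i= 1: M-N = 25 → Z
  i= 2: S-Y = 20 → U
  i= 3: H-F =  2 → C
  i= 4: J-A =  9 → J
  i= 5: C-D = 25 → Z
  i= 6: E-K = 20 → U
  i= 7: G-E =  2 → C
  i= 8: C-T =  9 → J
  i= 9: K-L = 25 → Z
  i=10: X-D = 20 → U
  i=11: W-U =  2 → C
  i=12: Q-H =  9 → J
  i=13: E-F = 25 → Z
  shifts repeat with period 4: JZUC

JZUC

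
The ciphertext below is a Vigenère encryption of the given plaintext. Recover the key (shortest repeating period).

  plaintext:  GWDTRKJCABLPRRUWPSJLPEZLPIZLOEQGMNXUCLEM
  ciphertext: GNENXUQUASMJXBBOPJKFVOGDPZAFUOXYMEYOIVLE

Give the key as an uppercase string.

  i= 0: G-G =  0 → A
  i= 1: N-W = 17 → R
  i= 2: E-D =  1 → B
  i= 3: N-T = 20 → U
  i= 4: X-R =  6 → G
  i= 5: U-K = 10 → K
  i= 6: Q-J =  7 → H
  i= 7: U-C = 18 → S
  i= 8: A-A =  0 → A
  i= 9: S-B = 17 → R
  i=10: M-L =  1 → B
  i=11: J-P = 20 → U
  i=12: X-R =  6 → G
  i=13: B-R = 10 → K
  i=14: B-U =  7 → H
  i=15: O-W = 18 → S
  i=16: P-P =  0 → A
  i=17: J-S = 17 → R
  i=18: K-J =  1 → B
  i=19: F-L = 20 → U
  i=20: V-P =  6 → G
  i=21: O-E = 10 → K
  i=22: G-Z =  7 → H
  i=23: D-L = 18 → S
  i=24: P-P =  0 → A
  i=25: Z-I = 17 → R
  i=26: A-Z =  1 → B
  i=27: F-L = 20 → U
  i=28: U-O =  6 → G
  i=29: O-E = 10 → K
  i=30: X-Q =  7 → H
  i=31: Y-G = 18 → S
  i=32: M-M =  0 → A
  i=33: E-N = 17 → R
  i=34: Y-X =  1 → B
  i=35: O-U = 20 → U
  i=36: I-C =  6 → G
  i=37: V-L = 10 → K
  i=38: L-E =  7 → H
  i=39: E-M = 18 → S
  shifts repeat with period 8: ARBUGKHS

ARBUGKHS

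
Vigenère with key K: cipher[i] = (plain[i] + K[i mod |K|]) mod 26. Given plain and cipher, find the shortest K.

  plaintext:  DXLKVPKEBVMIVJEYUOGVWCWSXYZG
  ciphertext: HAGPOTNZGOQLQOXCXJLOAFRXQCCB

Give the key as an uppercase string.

EDVFT

  i= 0: H-D =  4 → E
  i= 1: A-X =  3 → D
  i= 2: G-L = 21 → V
  i= 3: P-K =  5 → F
  i= 4: O-V = 19 → T
  i= 5: T-P =  4 → E
  i= 6: N-K =  3 → D
  i= 7: Z-E = 21 → V
  i= 8: G-B =  5 → F
  i= 9: O-V = 19 → T
  i=10: Q-M =  4 → E
  i=11: L-I =  3 → D
  i=12: Q-V = 21 → V
  i=13: O-J =  5 → F
  i=14: X-E = 19 → T
  i=15: C-Y =  4 → E
  i=16: X-U =  3 → D
  i=17: J-O = 21 → V
  i=18: L-G =  5 → F
  i=19: O-V = 19 → T
  i=20: A-W =  4 → E
  i=21: F-C =  3 → D
  i=22: R-W = 21 → V
  i=23: X-S =  5 → F
  i=24: Q-X = 19 → T
  i=25: C-Y =  4 → E
  i=26: C-Z =  3 → D
  i=27: B-G = 21 → V
  shifts repeat with period 5: EDVFT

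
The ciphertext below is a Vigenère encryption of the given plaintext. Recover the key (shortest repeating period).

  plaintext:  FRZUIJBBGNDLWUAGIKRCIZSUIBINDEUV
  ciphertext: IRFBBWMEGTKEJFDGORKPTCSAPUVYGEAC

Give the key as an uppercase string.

DAGHTNL

  i= 0: I-F =  3 → D
  i= 1: R-R =  0 → A
  i= 2: F-Z =  6 → G
  i= 3: B-U =  7 → H
  i= 4: B-I = 19 → T
  i= 5: W-J = 13 → N
  i= 6: M-B = 11 → L
  i= 7: E-B =  3 → D
  i= 8: G-G =  0 → A
  i= 9: T-N =  6 → G
  i=10: K-D =  7 → H
  i=11: E-L = 19 → T
  i=12: J-W = 13 → N
  i=13: F-U = 11 → L
  i=14: D-A =  3 → D
  i=15: G-G =  0 → A
  i=16: O-I =  6 → G
  i=17: R-K =  7 → H
  i=18: K-R = 19 → T
  i=19: P-C = 13 → N
  i=20: T-I = 11 → L
  i=21: C-Z =  3 → D
  i=22: S-S =  0 → A
  i=23: A-U =  6 → G
  i=24: P-I =  7 → H
  i=25: U-B = 19 → T
  i=26: V-I = 13 → N
  i=27: Y-N = 11 → L
  i=28: G-D =  3 → D
  i=29: E-E =  0 → A
  i=30: A-U =  6 → G
  i=31: C-V =  7 → H
  shifts repeat with period 7: DAGHTNL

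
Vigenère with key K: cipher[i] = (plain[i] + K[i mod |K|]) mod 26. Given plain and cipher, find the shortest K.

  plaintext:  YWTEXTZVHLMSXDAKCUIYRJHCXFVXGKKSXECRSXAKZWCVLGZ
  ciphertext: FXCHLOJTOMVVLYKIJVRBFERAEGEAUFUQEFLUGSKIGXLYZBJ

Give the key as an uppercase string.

  i= 0: F-Y =  7 → H
  i= 1: X-W =  1 → B
  i= 2: C-T =  9 → J
  i= 3: H-E =  3 → D
  i= 4: L-X = 14 → O
  i= 5: O-T = 21 → V
  i= 6: J-Z = 10 → K
  i= 7: T-V = 24 → Y
  i= 8: O-H =  7 → H
  i= 9: M-L =  1 → B
  i=10: V-M =  9 → J
  i=11: V-S =  3 → D
  i=12: L-X = 14 → O
  i=13: Y-D = 21 → V
  i=14: K-A = 10 → K
  i=15: I-K = 24 → Y
  i=16: J-C =  7 → H
  i=17: V-U =  1 → B
  i=18: R-I =  9 → J
  i=19: B-Y =  3 → D
  i=20: F-R = 14 → O
  i=21: E-J = 21 → V
  i=22: R-H = 10 → K
  i=23: A-C = 24 → Y
  i=24: E-X =  7 → H
  i=25: G-F =  1 → B
  i=26: E-V =  9 → J
  i=27: A-X =  3 → D
  i=28: U-G = 14 → O
  i=29: F-K = 21 → V
  i=30: U-K = 10 → K
  i=31: Q-S = 24 → Y
  i=32: E-X =  7 → H
  i=33: F-E =  1 → B
  i=34: L-C =  9 → J
  i=35: U-R =  3 → D
  i=36: G-S = 14 → O
  i=37: S-X = 21 → V
  i=38: K-A = 10 → K
  i=39: I-K = 24 → Y
  i=40: G-Z =  7 → H
  i=41: X-W =  1 → B
  i=42: L-C =  9 → J
  i=43: Y-V =  3 → D
  i=44: Z-L = 14 → O
  i=45: B-G = 21 → V
  i=46: J-Z = 10 → K
  shifts repeat with period 8: HBJDOVKY

HBJDOVKY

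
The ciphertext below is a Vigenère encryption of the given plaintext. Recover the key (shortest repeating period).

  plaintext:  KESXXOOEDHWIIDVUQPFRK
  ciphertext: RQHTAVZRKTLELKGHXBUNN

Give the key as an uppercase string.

HMPWDHLN

  i= 0: R-K =  7 → H
  i= 1: Q-E = 12 → M
  i= 2: H-S = 15 → P
  i= 3: T-X = 22 → W
  i= 4: A-X =  3 → D
  i= 5: V-O =  7 → H
  i= 6: Z-O = 11 → L
  i= 7: R-E = 13 → N
  i= 8: K-D =  7 → H
  i= 9: T-H = 12 → M
  i=10: L-W = 15 → P
  i=11: E-I = 22 → W
  i=12: L-I =  3 → D
  i=13: K-D =  7 → H
  i=14: G-V = 11 → L
  i=15: H-U = 13 → N
  i=16: X-Q =  7 → H
  i=17: B-P = 12 → M
  i=18: U-F = 15 → P
  i=19: N-R = 22 → W
  i=20: N-K =  3 → D
  shifts repeat with period 8: HMPWDHLN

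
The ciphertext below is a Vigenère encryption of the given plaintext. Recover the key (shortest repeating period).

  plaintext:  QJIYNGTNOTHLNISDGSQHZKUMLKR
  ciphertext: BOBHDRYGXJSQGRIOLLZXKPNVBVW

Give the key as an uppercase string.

  i= 0: B-Q = 11 → L
  i= 1: O-J =  5 → F
  i= 2: B-I = 19 → T
  i= 3: H-Y =  9 → J
  i= 4: D-N = 16 → Q
  i= 5: R-G = 11 → L
  i= 6: Y-T =  5 → F
  i= 7: G-N = 19 → T
  i= 8: X-O =  9 → J
  i= 9: J-T = 16 → Q
  i=10: S-H = 11 → L
  i=11: Q-L =  5 → F
  i=12: G-N = 19 → T
  i=13: R-I =  9 → J
  i=14: I-S = 16 → Q
  i=15: O-D = 11 → L
  i=16: L-G =  5 → F
  i=17: L-S = 19 → T
  i=18: Z-Q =  9 → J
  i=19: X-H = 16 → Q
  i=20: K-Z = 11 → L
  i=21: P-K =  5 → F
  i=22: N-U = 19 → T
  i=23: V-M =  9 → J
  i=24: B-L = 16 → Q
  i=25: V-K = 11 → L
  i=26: W-R =  5 → F
  shifts repeat with period 5: LFTJQ

LFTJQ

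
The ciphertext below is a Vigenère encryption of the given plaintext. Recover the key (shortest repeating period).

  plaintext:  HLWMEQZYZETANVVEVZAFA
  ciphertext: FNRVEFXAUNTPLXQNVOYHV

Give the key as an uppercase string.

  i= 0: F-H = 24 → Y
  i= 1: N-L =  2 → C
  i= 2: R-W = 21 → V
  i= 3: V-M =  9 → J
  i= 4: E-E =  0 → A
  i= 5: F-Q = 15 → P
  i= 6: X-Z = 24 → Y
  i= 7: A-Y =  2 → C
  i= 8: U-Z = 21 → V
  i= 9: N-E =  9 → J
  i=10: T-T =  0 → A
  i=11: P-A = 15 → P
  i=12: L-N = 24 → Y
  i=13: X-V =  2 → C
  i=14: Q-V = 21 → V
  i=15: N-E =  9 → J
  i=16: V-V =  0 → A
  i=17: O-Z = 15 → P
  i=18: Y-A = 24 → Y
  i=19: H-F =  2 → C
  i=20: V-A = 21 → V
  shifts repeat with period 6: YCVJAP

YCVJAP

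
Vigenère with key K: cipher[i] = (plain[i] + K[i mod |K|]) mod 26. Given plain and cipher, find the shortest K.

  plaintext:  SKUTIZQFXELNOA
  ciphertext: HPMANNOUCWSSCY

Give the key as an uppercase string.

  i= 0: H-S = 15 → P
  i= 1: P-K =  5 → F
  i= 2: M-U = 18 → S
  i= 3: A-T =  7 → H
  i= 4: N-I =  5 → F
  i= 5: N-Z = 14 → O
  i= 6: O-Q = 24 → Y
  i= 7: U-F = 15 → P
  i= 8: C-X =  5 → F
  i= 9: W-E = 18 → S
  i=10: S-L =  7 → H
  i=11: S-N =  5 → F
  i=12: C-O = 14 → O
  i=13: Y-A = 24 → Y
  shifts repeat with period 7: PFSHFOY

PFSHFOY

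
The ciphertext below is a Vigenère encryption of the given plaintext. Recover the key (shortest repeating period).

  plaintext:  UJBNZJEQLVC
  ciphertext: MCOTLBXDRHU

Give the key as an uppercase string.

STNGM

  i= 0: M-U = 18 → S
  i= 1: C-J = 19 → T
  i= 2: O-B = 13 → N
  i= 3: T-N =  6 → G
  i= 4: L-Z = 12 → M
  i= 5: B-J = 18 → S
  i= 6: X-E = 19 → T
  i= 7: D-Q = 13 → N
  i= 8: R-L =  6 → G
  i= 9: H-V = 12 → M
  i=10: U-C = 18 → S
  shifts repeat with period 5: STNGM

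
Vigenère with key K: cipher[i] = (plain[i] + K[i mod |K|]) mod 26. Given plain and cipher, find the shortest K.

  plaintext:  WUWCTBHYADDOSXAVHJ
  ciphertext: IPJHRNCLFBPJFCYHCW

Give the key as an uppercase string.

  i= 0: I-W = 12 → M
  i= 1: P-U = 21 → V
  i= 2: J-W = 13 → N
  i= 3: H-C =  5 → F
  i= 4: R-T = 24 → Y
  i= 5: N-B = 12 → M
  i= 6: C-H = 21 → V
  i= 7: L-Y = 13 → N
  i= 8: F-A =  5 → F
  i= 9: B-D = 24 → Y
  i=10: P-D = 12 → M
  i=11: J-O = 21 → V
  i=12: F-S = 13 → N
  i=13: C-X =  5 → F
  i=14: Y-A = 24 → Y
  i=15: H-V = 12 → M
  i=16: C-H = 21 → V
  i=17: W-J = 13 → N
  shifts repeat with period 5: MVNFY

MVNFY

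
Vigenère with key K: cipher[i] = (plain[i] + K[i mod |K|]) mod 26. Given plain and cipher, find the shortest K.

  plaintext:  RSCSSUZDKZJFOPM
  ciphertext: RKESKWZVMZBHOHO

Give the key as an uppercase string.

  i= 0: R-R =  0 → A
  i= 1: K-S = 18 → S
  i= 2: E-C =  2 → C
  i= 3: S-S =  0 → A
  i= 4: K-S = 18 → S
  i= 5: W-U =  2 → C
  i= 6: Z-Z =  0 → A
  i= 7: V-D = 18 → S
  i= 8: M-K =  2 → C
  i= 9: Z-Z =  0 → A
  i=10: B-J = 18 → S
  i=11: H-F =  2 → C
  i=12: O-O =  0 → A
  i=13: H-P = 18 → S
  i=14: O-M =  2 → C
  shifts repeat with period 3: ASC

ASC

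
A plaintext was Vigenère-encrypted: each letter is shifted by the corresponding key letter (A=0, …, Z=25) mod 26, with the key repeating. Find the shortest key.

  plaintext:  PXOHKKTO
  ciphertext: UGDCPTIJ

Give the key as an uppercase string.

FJPV

  i= 0: U-P =  5 → F
  i= 1: G-X =  9 → J
  i= 2: D-O = 15 → P
  i= 3: C-H = 21 → V
  i= 4: P-K =  5 → F
  i= 5: T-K =  9 → J
  i= 6: I-T = 15 → P
  i= 7: J-O = 21 → V
  shifts repeat with period 4: FJPV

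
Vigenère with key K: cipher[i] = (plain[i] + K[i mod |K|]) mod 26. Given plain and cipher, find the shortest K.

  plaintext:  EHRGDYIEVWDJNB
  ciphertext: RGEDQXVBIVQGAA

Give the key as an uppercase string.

NZNX

  i= 0: R-E = 13 → N
  i= 1: G-H = 25 → Z
  i= 2: E-R = 13 → N
  i= 3: D-G = 23 → X
  i= 4: Q-D = 13 → N
  i= 5: X-Y = 25 → Z
  i= 6: V-I = 13 → N
  i= 7: B-E = 23 → X
  i= 8: I-V = 13 → N
  i= 9: V-W = 25 → Z
  i=10: Q-D = 13 → N
  i=11: G-J = 23 → X
  i=12: A-N = 13 → N
  i=13: A-B = 25 → Z
  shifts repeat with period 4: NZNX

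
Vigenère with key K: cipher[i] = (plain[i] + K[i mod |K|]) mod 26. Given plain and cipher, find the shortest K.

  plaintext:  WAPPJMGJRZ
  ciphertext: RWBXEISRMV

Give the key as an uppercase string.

VWMI

  i= 0: R-W = 21 → V
  i= 1: W-A = 22 → W
  i= 2: B-P = 12 → M
  i= 3: X-P =  8 → I
  i= 4: E-J = 21 → V
  i= 5: I-M = 22 → W
  i= 6: S-G = 12 → M
  i= 7: R-J =  8 → I
  i= 8: M-R = 21 → V
  i= 9: V-Z = 22 → W
  shifts repeat with period 4: VWMI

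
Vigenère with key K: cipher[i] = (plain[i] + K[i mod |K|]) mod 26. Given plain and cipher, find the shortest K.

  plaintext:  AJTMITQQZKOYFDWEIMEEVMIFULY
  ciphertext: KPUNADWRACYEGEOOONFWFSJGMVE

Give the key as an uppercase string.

KGBBS

  i= 0: K-A = 10 → K
  i= 1: P-J =  6 → G
  i= 2: U-T =  1 → B
  i= 3: N-M =  1 → B
  i= 4: A-I = 18 → S
  i= 5: D-T = 10 → K
  i= 6: W-Q =  6 → G
  i= 7: R-Q =  1 → B
  i= 8: A-Z =  1 → B
  i= 9: C-K = 18 → S
  i=10: Y-O = 10 → K
  i=11: E-Y =  6 → G
  i=12: G-F =  1 → B
  i=13: E-D =  1 → B
  i=14: O-W = 18 → S
  i=15: O-E = 10 → K
  i=16: O-I =  6 → G
  i=17: N-M =  1 → B
  i=18: F-E =  1 → B
  i=19: W-E = 18 → S
  i=20: F-V = 10 → K
  i=21: S-M =  6 → G
  i=22: J-I =  1 → B
  i=23: G-F =  1 → B
  i=24: M-U = 18 → S
  i=25: V-L = 10 → K
  i=26: E-Y =  6 → G
  shifts repeat with period 5: KGBBS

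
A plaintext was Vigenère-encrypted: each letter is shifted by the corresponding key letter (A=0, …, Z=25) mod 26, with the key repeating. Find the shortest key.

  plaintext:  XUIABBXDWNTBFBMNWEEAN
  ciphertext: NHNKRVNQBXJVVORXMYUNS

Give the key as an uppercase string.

QNFKQU

  i= 0: N-X = 16 → Q
  i= 1: H-U = 13 → N
  i= 2: N-I =  5 → F
  i= 3: K-A = 10 → K
  i= 4: R-B = 16 → Q
  i= 5: V-B = 20 → U
  i= 6: N-X = 16 → Q
  i= 7: Q-D = 13 → N
  i= 8: B-W =  5 → F
  i= 9: X-N = 10 → K
  i=10: J-T = 16 → Q
  i=11: V-B = 20 → U
  i=12: V-F = 16 → Q
  i=13: O-B = 13 → N
  i=14: R-M =  5 → F
  i=15: X-N = 10 → K
  i=16: M-W = 16 → Q
  i=17: Y-E = 20 → U
  i=18: U-E = 16 → Q
  i=19: N-A = 13 → N
  i=20: S-N =  5 → F
  shifts repeat with period 6: QNFKQU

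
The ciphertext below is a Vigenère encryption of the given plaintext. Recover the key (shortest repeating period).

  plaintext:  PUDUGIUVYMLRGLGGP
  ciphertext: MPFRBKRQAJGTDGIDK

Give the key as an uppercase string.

XVC

  i= 0: M-P = 23 → X
  i= 1: P-U = 21 → V
  i= 2: F-D =  2 → C
  i= 3: R-U = 23 → X
  i= 4: B-G = 21 → V
  i= 5: K-I =  2 → C
  i= 6: R-U = 23 → X
  i= 7: Q-V = 21 → V
  i= 8: A-Y =  2 → C
  i= 9: J-M = 23 → X
  i=10: G-L = 21 → V
  i=11: T-R =  2 → C
  i=12: D-G = 23 → X
  i=13: G-L = 21 → V
  i=14: I-G =  2 → C
  i=15: D-G = 23 → X
  i=16: K-P = 21 → V
  shifts repeat with period 3: XVC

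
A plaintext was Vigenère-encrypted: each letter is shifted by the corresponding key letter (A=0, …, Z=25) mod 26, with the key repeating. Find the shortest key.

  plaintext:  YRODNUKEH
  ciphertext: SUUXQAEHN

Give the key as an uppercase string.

  i= 0: S-Y = 20 → U
  i= 1: U-R =  3 → D
  i= 2: U-O =  6 → G
  i= 3: X-D = 20 → U
  i= 4: Q-N =  3 → D
  i= 5: A-U =  6 → G
  i= 6: E-K = 20 → U
  i= 7: H-E =  3 → D
  i= 8: N-H =  6 → G
  shifts repeat with period 3: UDG

UDG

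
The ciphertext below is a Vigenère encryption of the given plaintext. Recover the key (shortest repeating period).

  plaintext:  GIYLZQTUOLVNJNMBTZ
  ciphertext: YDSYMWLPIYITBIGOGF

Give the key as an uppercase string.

  i= 0: Y-G = 18 → S
  i= 1: D-I = 21 → V
  i= 2: S-Y = 20 → U
  i= 3: Y-L = 13 → N
  i= 4: M-Z = 13 → N
  i= 5: W-Q =  6 → G
  i= 6: L-T = 18 → S
  i= 7: P-U = 21 → V
  i= 8: I-O = 20 → U
  i= 9: Y-L = 13 → N
  i=10: I-V = 13 → N
  i=11: T-N =  6 → G
  i=12: B-J = 18 → S
  i=13: I-N = 21 → V
  i=14: G-M = 20 → U
  i=15: O-B = 13 → N
  i=16: G-T = 13 → N
  i=17: F-Z =  6 → G
  shifts repeat with period 6: SVUNNG

SVUNNG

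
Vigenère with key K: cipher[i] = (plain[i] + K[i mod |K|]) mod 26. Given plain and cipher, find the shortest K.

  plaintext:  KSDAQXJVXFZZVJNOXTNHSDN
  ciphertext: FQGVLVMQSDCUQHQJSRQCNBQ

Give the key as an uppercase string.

VYDV

  i= 0: F-K = 21 → V
  i= 1: Q-S = 24 → Y
  i= 2: G-D =  3 → D
  i= 3: V-A = 21 → V
  i= 4: L-Q = 21 → V
  i= 5: V-X = 24 → Y
  i= 6: M-J =  3 → D
  i= 7: Q-V = 21 → V
  i= 8: S-X = 21 → V
  i= 9: D-F = 24 → Y
  i=10: C-Z =  3 → D
  i=11: U-Z = 21 → V
  i=12: Q-V = 21 → V
  i=13: H-J = 24 → Y
  i=14: Q-N =  3 → D
  i=15: J-O = 21 → V
  i=16: S-X = 21 → V
  i=17: R-T = 24 → Y
  i=18: Q-N =  3 → D
  i=19: C-H = 21 → V
  i=20: N-S = 21 → V
  i=21: B-D = 24 → Y
  i=22: Q-N =  3 → D
  shifts repeat with period 4: VYDV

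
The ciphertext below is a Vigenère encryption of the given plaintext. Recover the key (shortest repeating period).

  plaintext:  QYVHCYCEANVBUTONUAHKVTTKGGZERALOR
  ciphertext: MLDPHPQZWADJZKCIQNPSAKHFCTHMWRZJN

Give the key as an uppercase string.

  i= 0: M-Q = 22 → W
  i= 1: L-Y = 13 → N
  i= 2: D-V =  8 → I
  i= 3: P-H =  8 → I
  i= 4: H-C =  5 → F
  i= 5: P-Y = 17 → R
  i= 6: Q-C = 14 → O
  i= 7: Z-E = 21 → V
  i= 8: W-A = 22 → W
  i= 9: A-N = 13 → N
  i=10: D-V =  8 → I
  i=11: J-B =  8 → I
  i=12: Z-U =  5 → F
  i=13: K-T = 17 → R
  i=14: C-O = 14 → O
  i=15: I-N = 21 → V
  i=16: Q-U = 22 → W
  i=17: N-A = 13 → N
  i=18: P-H =  8 → I
  i=19: S-K =  8 → I
  i=20: A-V =  5 → F
  i=21: K-T = 17 → R
  i=22: H-T = 14 → O
  i=23: F-K = 21 → V
  i=24: C-G = 22 → W
  i=25: T-G = 13 → N
  i=26: H-Z =  8 → I
  i=27: M-E =  8 → I
  i=28: W-R =  5 → F
  i=29: R-A = 17 → R
  i=30: Z-L = 14 → O
  i=31: J-O = 21 → V
  i=32: N-R = 22 → W
  shifts repeat with period 8: WNIIFROV

WNIIFROV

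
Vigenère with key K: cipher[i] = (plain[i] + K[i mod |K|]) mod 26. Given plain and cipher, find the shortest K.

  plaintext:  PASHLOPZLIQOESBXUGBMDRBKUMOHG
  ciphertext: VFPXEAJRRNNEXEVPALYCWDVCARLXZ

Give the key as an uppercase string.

GFXQTMUS

  i= 0: V-P =  6 → G
  i= 1: F-A =  5 → F
  i= 2: P-S = 23 → X
  i= 3: X-H = 16 → Q
  i= 4: E-L = 19 → T
  i= 5: A-O = 12 → M
  i= 6: J-P = 20 → U
  i= 7: R-Z = 18 → S
  i= 8: R-L =  6 → G
  i= 9: N-I =  5 → F
  i=10: N-Q = 23 → X
  i=11: E-O = 16 → Q
  i=12: X-E = 19 → T
  i=13: E-S = 12 → M
  i=14: V-B = 20 → U
  i=15: P-X = 18 → S
  i=16: A-U =  6 → G
  i=17: L-G =  5 → F
  i=18: Y-B = 23 → X
  i=19: C-M = 16 → Q
  i=20: W-D = 19 → T
  i=21: D-R = 12 → M
  i=22: V-B = 20 → U
  i=23: C-K = 18 → S
  i=24: A-U =  6 → G
  i=25: R-M =  5 → F
  i=26: L-O = 23 → X
  i=27: X-H = 16 → Q
  i=28: Z-G = 19 → T
  shifts repeat with period 8: GFXQTMUS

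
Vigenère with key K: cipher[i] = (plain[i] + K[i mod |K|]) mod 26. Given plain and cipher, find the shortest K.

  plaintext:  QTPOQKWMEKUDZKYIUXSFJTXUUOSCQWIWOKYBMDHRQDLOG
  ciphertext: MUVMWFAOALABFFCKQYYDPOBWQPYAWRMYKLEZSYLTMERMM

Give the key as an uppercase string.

WBGYGVEC

  i= 0: M-Q = 22 → W
  i= 1: U-T =  1 → B
  i= 2: V-P =  6 → G
  i= 3: M-O = 24 → Y
  i= 4: W-Q =  6 → G
  i= 5: F-K = 21 → V
  i= 6: A-W =  4 → E
  i= 7: O-M =  2 → C
  i= 8: A-E = 22 → W
  i= 9: L-K =  1 → B
  i=10: A-U =  6 → G
  i=11: B-D = 24 → Y
  i=12: F-Z =  6 → G
  i=13: F-K = 21 → V
  i=14: C-Y =  4 → E
  i=15: K-I =  2 → C
  i=16: Q-U = 22 → W
  i=17: Y-X =  1 → B
  i=18: Y-S =  6 → G
  i=19: D-F = 24 → Y
  i=20: P-J =  6 → G
  i=21: O-T = 21 → V
  i=22: B-X =  4 → E
  i=23: W-U =  2 → C
  i=24: Q-U = 22 → W
  i=25: P-O =  1 → B
  i=26: Y-S =  6 → G
  i=27: A-C = 24 → Y
  i=28: W-Q =  6 → G
  i=29: R-W = 21 → V
  i=30: M-I =  4 → E
  i=31: Y-W =  2 → C
  i=32: K-O = 22 → W
  i=33: L-K =  1 → B
  i=34: E-Y =  6 → G
  i=35: Z-B = 24 → Y
  i=36: S-M =  6 → G
  i=37: Y-D = 21 → V
  i=38: L-H =  4 → E
  i=39: T-R =  2 → C
  i=40: M-Q = 22 → W
  i=41: E-D =  1 → B
  i=42: R-L =  6 → G
  i=43: M-O = 24 → Y
  i=44: M-G =  6 → G
  shifts repeat with period 8: WBGYGVEC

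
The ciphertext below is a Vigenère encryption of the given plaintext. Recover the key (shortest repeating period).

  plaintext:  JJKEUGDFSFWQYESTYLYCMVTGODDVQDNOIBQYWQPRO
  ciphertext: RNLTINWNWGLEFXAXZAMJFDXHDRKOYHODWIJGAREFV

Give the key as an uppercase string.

IEBPOHT

  i= 0: R-J =  8 → I
  i= 1: N-J =  4 → E
  i= 2: L-K =  1 → B
  i= 3: T-E = 15 → P
  i= 4: I-U = 14 → O
  i= 5: N-G =  7 → H
  i= 6: W-D = 19 → T
  i= 7: N-F =  8 → I
  i= 8: W-S =  4 → E
  i= 9: G-F =  1 → B
  i=10: L-W = 15 → P
  i=11: E-Q = 14 → O
  i=12: F-Y =  7 → H
  i=13: X-E = 19 → T
  i=14: A-S =  8 → I
  i=15: X-T =  4 → E
  i=16: Z-Y =  1 → B
  i=17: A-L = 15 → P
  i=18: M-Y = 14 → O
  i=19: J-C =  7 → H
  i=20: F-M = 19 → T
  i=21: D-V =  8 → I
  i=22: X-T =  4 → E
  i=23: H-G =  1 → B
  i=24: D-O = 15 → P
  i=25: R-D = 14 → O
  i=26: K-D =  7 → H
  i=27: O-V = 19 → T
  i=28: Y-Q =  8 → I
  i=29: H-D =  4 → E
  i=30: O-N =  1 → B
  i=31: D-O = 15 → P
  i=32: W-I = 14 → O
  i=33: I-B =  7 → H
  i=34: J-Q = 19 → T
  i=35: G-Y =  8 → I
  i=36: A-W =  4 → E
  i=37: R-Q =  1 → B
  i=38: E-P = 15 → P
  i=39: F-R = 14 → O
  i=40: V-O =  7 → H
  shifts repeat with period 7: IEBPOHT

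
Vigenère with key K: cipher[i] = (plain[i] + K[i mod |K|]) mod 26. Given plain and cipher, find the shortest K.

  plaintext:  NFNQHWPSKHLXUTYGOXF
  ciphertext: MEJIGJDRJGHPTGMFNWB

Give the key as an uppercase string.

ZZWSZNOZ

  i= 0: M-N = 25 → Z
  i= 1: E-F = 25 → Z
  i= 2: J-N = 22 → W
  i= 3: I-Q = 18 → S
  i= 4: G-H = 25 → Z
  i= 5: J-W = 13 → N
  i= 6: D-P = 14 → O
  i= 7: R-S = 25 → Z
  i= 8: J-K = 25 → Z
  i= 9: G-H = 25 → Z
  i=10: H-L = 22 → W
  i=11: P-X = 18 → S
  i=12: T-U = 25 → Z
  i=13: G-T = 13 → N
  i=14: M-Y = 14 → O
  i=15: F-G = 25 → Z
  i=16: N-O = 25 → Z
  i=17: W-X = 25 → Z
  i=18: B-F = 22 → W
  shifts repeat with period 8: ZZWSZNOZ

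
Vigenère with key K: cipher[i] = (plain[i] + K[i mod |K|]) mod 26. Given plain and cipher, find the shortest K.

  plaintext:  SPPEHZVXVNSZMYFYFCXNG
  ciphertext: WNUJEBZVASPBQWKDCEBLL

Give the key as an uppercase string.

EYFFXC

  i= 0: W-S =  4 → E
  i= 1: N-P = 24 → Y
  i= 2: U-P =  5 → F
  i= 3: J-E =  5 → F
  i= 4: E-H = 23 → X
  i= 5: B-Z =  2 → C
  i= 6: Z-V =  4 → E
  i= 7: V-X = 24 → Y
  i= 8: A-V =  5 → F
  i= 9: S-N =  5 → F
  i=10: P-S = 23 → X
  i=11: B-Z =  2 → C
  i=12: Q-M =  4 → E
  i=13: W-Y = 24 → Y
  i=14: K-F =  5 → F
  i=15: D-Y =  5 → F
  i=16: C-F = 23 → X
  i=17: E-C =  2 → C
  i=18: B-X =  4 → E
  i=19: L-N = 24 → Y
  i=20: L-G =  5 → F
  shifts repeat with period 6: EYFFXC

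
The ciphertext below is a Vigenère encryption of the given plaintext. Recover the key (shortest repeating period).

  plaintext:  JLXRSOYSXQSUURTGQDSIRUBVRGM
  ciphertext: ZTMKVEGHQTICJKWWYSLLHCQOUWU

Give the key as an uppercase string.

QIPTD

  i= 0: Z-J = 16 → Q
  i= 1: T-L =  8 → I
  i= 2: M-X = 15 → P
  i= 3: K-R = 19 → T
  i= 4: V-S =  3 → D
  i= 5: E-O = 16 → Q
  i= 6: G-Y =  8 → I
  i= 7: H-S = 15 → P
  i= 8: Q-X = 19 → T
  i= 9: T-Q =  3 → D
  i=10: I-S = 16 → Q
  i=11: C-U =  8 → I
  i=12: J-U = 15 → P
  i=13: K-R = 19 → T
  i=14: W-T =  3 → D
  i=15: W-G = 16 → Q
  i=16: Y-Q =  8 → I
  i=17: S-D = 15 → P
  i=18: L-S = 19 → T
  i=19: L-I =  3 → D
  i=20: H-R = 16 → Q
  i=21: C-U =  8 → I
  i=22: Q-B = 15 → P
  i=23: O-V = 19 → T
  i=24: U-R =  3 → D
  i=25: W-G = 16 → Q
  i=26: U-M =  8 → I
  shifts repeat with period 5: QIPTD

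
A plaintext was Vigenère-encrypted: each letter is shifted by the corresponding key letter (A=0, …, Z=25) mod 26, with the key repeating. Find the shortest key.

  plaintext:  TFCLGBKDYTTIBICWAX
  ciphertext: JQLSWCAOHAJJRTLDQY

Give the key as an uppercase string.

QLJHQB

  i= 0: J-T = 16 → Q
  i= 1: Q-F = 11 → L
  i= 2: L-C =  9 → J
  i= 3: S-L =  7 → H
  i= 4: W-G = 16 → Q
  i= 5: C-B =  1 → B
  i= 6: A-K = 16 → Q
  i= 7: O-D = 11 → L
  i= 8: H-Y =  9 → J
  i= 9: A-T =  7 → H
  i=10: J-T = 16 → Q
  i=11: J-I =  1 → B
  i=12: R-B = 16 → Q
  i=13: T-I = 11 → L
  i=14: L-C =  9 → J
  i=15: D-W =  7 → H
  i=16: Q-A = 16 → Q
  i=17: Y-X =  1 → B
  shifts repeat with period 6: QLJHQB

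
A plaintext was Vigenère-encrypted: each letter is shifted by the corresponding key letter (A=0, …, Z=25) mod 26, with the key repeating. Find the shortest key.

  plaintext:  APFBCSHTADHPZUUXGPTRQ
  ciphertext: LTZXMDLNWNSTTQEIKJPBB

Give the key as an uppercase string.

  i= 0: L-A = 11 → L
  i= 1: T-P =  4 → E
  i= 2: Z-F = 20 → U
  i= 3: X-B = 22 → W
  i= 4: M-C = 10 → K
  i= 5: D-S = 11 → L
  i= 6: L-H =  4 → E
  i= 7: N-T = 20 → U
  i= 8: W-A = 22 → W
  i= 9: N-D = 10 → K
  i=10: S-H = 11 → L
  i=11: T-P =  4 → E
  i=12: T-Z = 20 → U
  i=13: Q-U = 22 → W
  i=14: E-U = 10 → K
  i=15: I-X = 11 → L
  i=16: K-G =  4 → E
  i=17: J-P = 20 → U
  i=18: P-T = 22 → W
  i=19: B-R = 10 → K
  i=20: B-Q = 11 → L
  shifts repeat with period 5: LEUWK

LEUWK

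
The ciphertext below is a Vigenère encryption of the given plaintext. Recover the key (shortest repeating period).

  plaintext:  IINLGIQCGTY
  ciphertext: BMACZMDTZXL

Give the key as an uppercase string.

TENR

  i= 0: B-I = 19 → T
  i= 1: M-I =  4 → E
  i= 2: A-N = 13 → N
  i= 3: C-L = 17 → R
  i= 4: Z-G = 19 → T
  i= 5: M-I =  4 → E
  i= 6: D-Q = 13 → N
  i= 7: T-C = 17 → R
  i= 8: Z-G = 19 → T
  i= 9: X-T =  4 → E
  i=10: L-Y = 13 → N
  shifts repeat with period 4: TENR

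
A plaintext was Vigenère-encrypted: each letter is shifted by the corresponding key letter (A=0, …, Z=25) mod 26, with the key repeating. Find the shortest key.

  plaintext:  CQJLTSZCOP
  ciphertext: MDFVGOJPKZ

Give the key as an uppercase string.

  i= 0: M-C = 10 → K
  i= 1: D-Q = 13 → N
  i= 2: F-J = 22 → W
  i= 3: V-L = 10 → K
  i= 4: G-T = 13 → N
  i= 5: O-S = 22 → W
  i= 6: J-Z = 10 → K
  i= 7: P-C = 13 → N
  i= 8: K-O = 22 → W
  i= 9: Z-P = 10 → K
  shifts repeat with period 3: KNW

KNW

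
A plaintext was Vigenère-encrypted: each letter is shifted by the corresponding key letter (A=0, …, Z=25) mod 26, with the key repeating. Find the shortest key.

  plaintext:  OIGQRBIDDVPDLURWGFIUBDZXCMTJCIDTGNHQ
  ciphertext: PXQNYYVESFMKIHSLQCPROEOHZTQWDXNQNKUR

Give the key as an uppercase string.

  i= 0: P-O =  1 → B
  i= 1: X-I = 15 → P
  i= 2: Q-G = 10 → K
  i= 3: N-Q = 23 → X
  i= 4: Y-R =  7 → H
  i= 5: Y-B = 23 → X
  i= 6: V-I = 13 → N
  i= 7: E-D =  1 → B
  i= 8: S-D = 15 → P
  i= 9: F-V = 10 → K
  i=10: M-P = 23 → X
  i=11: K-D =  7 → H
  i=12: I-L = 23 → X
  i=13: H-U = 13 → N
  i=14: S-R =  1 → B
  i=15: L-W = 15 → P
  i=16: Q-G = 10 → K
  i=17: C-F = 23 → X
  i=18: P-I =  7 → H
  i=19: R-U = 23 → X
  i=20: O-B = 13 → N
  i=21: E-D =  1 → B
  i=22: O-Z = 15 → P
  i=23: H-X = 10 → K
  i=24: Z-C = 23 → X
  i=25: T-M =  7 → H
  i=26: Q-T = 23 → X
  i=27: W-J = 13 → N
  i=28: D-C =  1 → B
  i=29: X-I = 15 → P
  i=30: N-D = 10 → K
  i=31: Q-T = 23 → X
  i=32: N-G =  7 → H
  i=33: K-N = 23 → X
  i=34: U-H = 13 → N
  i=35: R-Q =  1 → B
  shifts repeat with period 7: BPKXHXN

BPKXHXN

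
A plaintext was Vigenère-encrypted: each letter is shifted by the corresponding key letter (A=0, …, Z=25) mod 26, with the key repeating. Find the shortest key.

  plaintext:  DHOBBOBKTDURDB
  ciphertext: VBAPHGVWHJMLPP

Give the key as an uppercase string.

  i= 0: V-D = 18 → S
  i= 1: B-H = 20 → U
  i= 2: A-O = 12 → M
  i= 3: P-B = 14 → O
  i= 4: H-B =  6 → G
  i= 5: G-O = 18 → S
  i= 6: V-B = 20 → U
  i= 7: W-K = 12 → M
  i= 8: H-T = 14 → O
  i= 9: J-D =  6 → G
  i=10: M-U = 18 → S
  i=11: L-R = 20 → U
  i=12: P-D = 12 → M
  i=13: P-B = 14 → O
  shifts repeat with period 5: SUMOG

SUMOG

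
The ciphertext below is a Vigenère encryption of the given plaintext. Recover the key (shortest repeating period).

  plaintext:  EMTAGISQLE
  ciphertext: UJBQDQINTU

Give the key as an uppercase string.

  i= 0: U-E = 16 → Q
  i= 1: J-M = 23 → X
  i= 2: B-T =  8 → I
  i= 3: Q-A = 16 → Q
  i= 4: D-G = 23 → X
  i= 5: Q-I =  8 → I
  i= 6: I-S = 16 → Q
  i= 7: N-Q = 23 → X
  i= 8: T-L =  8 → I
  i= 9: U-E = 16 → Q
  shifts repeat with period 3: QXI

QXI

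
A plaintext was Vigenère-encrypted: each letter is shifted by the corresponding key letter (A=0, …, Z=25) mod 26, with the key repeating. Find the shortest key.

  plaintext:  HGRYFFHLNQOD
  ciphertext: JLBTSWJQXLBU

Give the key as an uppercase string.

CFKVNR

  i= 0: J-H =  2 → C
  i= 1: L-G =  5 → F
  i= 2: B-R = 10 → K
  i= 3: T-Y = 21 → V
  i= 4: S-F = 13 → N
  i= 5: W-F = 17 → R
  i= 6: J-H =  2 → C
  i= 7: Q-L =  5 → F
  i= 8: X-N = 10 → K
  i= 9: L-Q = 21 → V
  i=10: B-O = 13 → N
  i=11: U-D = 17 → R
  shifts repeat with period 6: CFKVNR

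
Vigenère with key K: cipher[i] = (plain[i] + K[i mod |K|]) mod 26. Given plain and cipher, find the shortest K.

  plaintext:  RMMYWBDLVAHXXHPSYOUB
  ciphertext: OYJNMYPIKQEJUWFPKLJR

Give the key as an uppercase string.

XMXPQ

  i= 0: O-R = 23 → X
  i= 1: Y-M = 12 → M
  i= 2: J-M = 23 → X
  i= 3: N-Y = 15 → P
  i= 4: M-W = 16 → Q
  i= 5: Y-B = 23 → X
  i= 6: P-D = 12 → M
  i= 7: I-L = 23 → X
  i= 8: K-V = 15 → P
  i= 9: Q-A = 16 → Q
  i=10: E-H = 23 → X
  i=11: J-X = 12 → M
  i=12: U-X = 23 → X
  i=13: W-H = 15 → P
  i=14: F-P = 16 → Q
  i=15: P-S = 23 → X
  i=16: K-Y = 12 → M
  i=17: L-O = 23 → X
  i=18: J-U = 15 → P
  i=19: R-B = 16 → Q
  shifts repeat with period 5: XMXPQ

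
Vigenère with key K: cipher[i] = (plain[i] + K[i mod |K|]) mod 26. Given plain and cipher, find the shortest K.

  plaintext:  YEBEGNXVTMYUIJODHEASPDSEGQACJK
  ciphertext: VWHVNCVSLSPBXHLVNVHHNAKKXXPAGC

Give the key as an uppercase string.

XSGRHPY

  i= 0: V-Y = 23 → X
  i= 1: W-E = 18 → S
  i= 2: H-B =  6 → G
  i= 3: V-E = 17 → R
  i= 4: N-G =  7 → H
  i= 5: C-N = 15 → P
  i= 6: V-X = 24 → Y
  i= 7: S-V = 23 → X
  i= 8: L-T = 18 → S
  i= 9: S-M =  6 → G
  i=10: P-Y = 17 → R
  i=11: B-U =  7 → H
  i=12: X-I = 15 → P
  i=13: H-J = 24 → Y
  i=14: L-O = 23 → X
  i=15: V-D = 18 → S
  i=16: N-H =  6 → G
  i=17: V-E = 17 → R
  i=18: H-A =  7 → H
  i=19: H-S = 15 → P
  i=20: N-P = 24 → Y
  i=21: A-D = 23 → X
  i=22: K-S = 18 → S
  i=23: K-E =  6 → G
  i=24: X-G = 17 → R
  i=25: X-Q =  7 → H
  i=26: P-A = 15 → P
  i=27: A-C = 24 → Y
  i=28: G-J = 23 → X
  i=29: C-K = 18 → S
  shifts repeat with period 7: XSGRHPY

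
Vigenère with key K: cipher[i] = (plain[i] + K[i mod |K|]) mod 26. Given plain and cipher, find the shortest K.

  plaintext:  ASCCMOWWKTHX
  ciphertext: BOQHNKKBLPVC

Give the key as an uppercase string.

  i= 0: B-A =  1 → B
  i= 1: O-S = 22 → W
  i= 2: Q-C = 14 → O
  i= 3: H-C =  5 → F
  i= 4: N-M =  1 → B
  i= 5: K-O = 22 → W
  i= 6: K-W = 14 → O
  i= 7: B-W =  5 → F
  i= 8: L-K =  1 → B
  i= 9: P-T = 22 → W
  i=10: V-H = 14 → O
  i=11: C-X =  5 → F
  shifts repeat with period 4: BWOF

BWOF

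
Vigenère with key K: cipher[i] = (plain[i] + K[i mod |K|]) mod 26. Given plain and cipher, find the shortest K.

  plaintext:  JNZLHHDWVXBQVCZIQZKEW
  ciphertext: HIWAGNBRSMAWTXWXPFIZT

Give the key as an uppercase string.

YVXPZG

  i= 0: H-J = 24 → Y
  i= 1: I-N = 21 → V
  i= 2: W-Z = 23 → X
  i= 3: A-L = 15 → P
  i= 4: G-H = 25 → Z
  i= 5: N-H =  6 → G
  i= 6: B-D = 24 → Y
  i= 7: R-W = 21 → V
  i= 8: S-V = 23 → X
  i= 9: M-X = 15 → P
  i=10: A-B = 25 → Z
  i=11: W-Q =  6 → G
  i=12: T-V = 24 → Y
  i=13: X-C = 21 → V
  i=14: W-Z = 23 → X
  i=15: X-I = 15 → P
  i=16: P-Q = 25 → Z
  i=17: F-Z =  6 → G
  i=18: I-K = 24 → Y
  i=19: Z-E = 21 → V
  i=20: T-W = 23 → X
  shifts repeat with period 6: YVXPZG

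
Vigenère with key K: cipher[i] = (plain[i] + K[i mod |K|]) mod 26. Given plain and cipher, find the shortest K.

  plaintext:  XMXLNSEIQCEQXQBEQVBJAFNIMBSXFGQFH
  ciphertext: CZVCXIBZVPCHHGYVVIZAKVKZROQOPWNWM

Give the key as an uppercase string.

  i= 0: C-X =  5 → F
  i= 1: Z-M = 13 → N
  i= 2: V-X = 24 → Y
  i= 3: C-L = 17 → R
  i= 4: X-N = 10 → K
  i= 5: I-S = 16 → Q
  i= 6: B-E = 23 → X
  i= 7: Z-I = 17 → R
  i= 8: V-Q =  5 → F
  i= 9: P-C = 13 → N
  i=10: C-E = 24 → Y
  i=11: H-Q = 17 → R
  i=12: H-X = 10 → K
  i=13: G-Q = 16 → Q
  i=14: Y-B = 23 → X
  i=15: V-E = 17 → R
  i=16: V-Q =  5 → F
  i=17: I-V = 13 → N
  i=18: Z-B = 24 → Y
  i=19: A-J = 17 → R
  i=20: K-A = 10 → K
  i=21: V-F = 16 → Q
  i=22: K-N = 23 → X
  i=23: Z-I = 17 → R
  i=24: R-M =  5 → F
  i=25: O-B = 13 → N
  i=26: Q-S = 24 → Y
  i=27: O-X = 17 → R
  i=28: P-F = 10 → K
  i=29: W-G = 16 → Q
  i=30: N-Q = 23 → X
  i=31: W-F = 17 → R
  i=32: M-H =  5 → F
  shifts repeat with period 8: FNYRKQXR

FNYRKQXR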